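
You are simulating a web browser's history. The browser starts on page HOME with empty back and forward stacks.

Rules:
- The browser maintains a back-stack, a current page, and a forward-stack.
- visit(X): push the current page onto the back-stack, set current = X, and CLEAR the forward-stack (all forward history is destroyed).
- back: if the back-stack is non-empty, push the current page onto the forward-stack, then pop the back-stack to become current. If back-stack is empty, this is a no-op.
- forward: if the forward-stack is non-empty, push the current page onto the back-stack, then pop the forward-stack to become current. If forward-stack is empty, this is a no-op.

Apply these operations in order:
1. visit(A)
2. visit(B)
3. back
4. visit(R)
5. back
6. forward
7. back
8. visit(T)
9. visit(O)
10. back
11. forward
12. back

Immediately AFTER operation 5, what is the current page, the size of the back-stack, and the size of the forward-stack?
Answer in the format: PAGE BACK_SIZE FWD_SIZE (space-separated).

After 1 (visit(A)): cur=A back=1 fwd=0
After 2 (visit(B)): cur=B back=2 fwd=0
After 3 (back): cur=A back=1 fwd=1
After 4 (visit(R)): cur=R back=2 fwd=0
After 5 (back): cur=A back=1 fwd=1

A 1 1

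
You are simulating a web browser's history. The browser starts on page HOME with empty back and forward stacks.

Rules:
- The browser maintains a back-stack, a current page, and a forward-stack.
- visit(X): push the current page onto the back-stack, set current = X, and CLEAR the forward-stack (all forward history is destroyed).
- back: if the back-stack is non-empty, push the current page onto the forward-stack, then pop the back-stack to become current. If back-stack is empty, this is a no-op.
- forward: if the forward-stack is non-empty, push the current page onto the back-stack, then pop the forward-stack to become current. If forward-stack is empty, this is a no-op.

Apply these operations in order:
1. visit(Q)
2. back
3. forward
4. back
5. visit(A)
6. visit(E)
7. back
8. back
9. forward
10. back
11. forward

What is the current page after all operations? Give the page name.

Answer: A

Derivation:
After 1 (visit(Q)): cur=Q back=1 fwd=0
After 2 (back): cur=HOME back=0 fwd=1
After 3 (forward): cur=Q back=1 fwd=0
After 4 (back): cur=HOME back=0 fwd=1
After 5 (visit(A)): cur=A back=1 fwd=0
After 6 (visit(E)): cur=E back=2 fwd=0
After 7 (back): cur=A back=1 fwd=1
After 8 (back): cur=HOME back=0 fwd=2
After 9 (forward): cur=A back=1 fwd=1
After 10 (back): cur=HOME back=0 fwd=2
After 11 (forward): cur=A back=1 fwd=1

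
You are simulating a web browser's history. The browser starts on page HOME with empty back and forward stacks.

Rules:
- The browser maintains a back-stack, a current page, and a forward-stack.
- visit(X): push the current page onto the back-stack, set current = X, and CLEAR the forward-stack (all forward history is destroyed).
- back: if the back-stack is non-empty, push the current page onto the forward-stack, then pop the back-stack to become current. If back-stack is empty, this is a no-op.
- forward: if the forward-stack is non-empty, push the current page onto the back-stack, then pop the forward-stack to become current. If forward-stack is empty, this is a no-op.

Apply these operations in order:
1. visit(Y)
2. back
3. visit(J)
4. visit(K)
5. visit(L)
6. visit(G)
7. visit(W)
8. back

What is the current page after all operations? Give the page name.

After 1 (visit(Y)): cur=Y back=1 fwd=0
After 2 (back): cur=HOME back=0 fwd=1
After 3 (visit(J)): cur=J back=1 fwd=0
After 4 (visit(K)): cur=K back=2 fwd=0
After 5 (visit(L)): cur=L back=3 fwd=0
After 6 (visit(G)): cur=G back=4 fwd=0
After 7 (visit(W)): cur=W back=5 fwd=0
After 8 (back): cur=G back=4 fwd=1

Answer: G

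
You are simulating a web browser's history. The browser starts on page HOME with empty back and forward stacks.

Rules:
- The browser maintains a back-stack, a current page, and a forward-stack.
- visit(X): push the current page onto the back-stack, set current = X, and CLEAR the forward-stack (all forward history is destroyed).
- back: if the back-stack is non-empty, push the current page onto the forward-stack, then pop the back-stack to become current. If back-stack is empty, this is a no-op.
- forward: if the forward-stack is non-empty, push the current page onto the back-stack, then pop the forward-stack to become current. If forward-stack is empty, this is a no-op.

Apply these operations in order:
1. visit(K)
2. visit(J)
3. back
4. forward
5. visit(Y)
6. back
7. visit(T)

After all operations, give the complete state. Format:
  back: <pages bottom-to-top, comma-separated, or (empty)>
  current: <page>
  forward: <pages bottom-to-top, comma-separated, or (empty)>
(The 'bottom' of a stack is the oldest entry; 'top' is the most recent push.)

Answer: back: HOME,K,J
current: T
forward: (empty)

Derivation:
After 1 (visit(K)): cur=K back=1 fwd=0
After 2 (visit(J)): cur=J back=2 fwd=0
After 3 (back): cur=K back=1 fwd=1
After 4 (forward): cur=J back=2 fwd=0
After 5 (visit(Y)): cur=Y back=3 fwd=0
After 6 (back): cur=J back=2 fwd=1
After 7 (visit(T)): cur=T back=3 fwd=0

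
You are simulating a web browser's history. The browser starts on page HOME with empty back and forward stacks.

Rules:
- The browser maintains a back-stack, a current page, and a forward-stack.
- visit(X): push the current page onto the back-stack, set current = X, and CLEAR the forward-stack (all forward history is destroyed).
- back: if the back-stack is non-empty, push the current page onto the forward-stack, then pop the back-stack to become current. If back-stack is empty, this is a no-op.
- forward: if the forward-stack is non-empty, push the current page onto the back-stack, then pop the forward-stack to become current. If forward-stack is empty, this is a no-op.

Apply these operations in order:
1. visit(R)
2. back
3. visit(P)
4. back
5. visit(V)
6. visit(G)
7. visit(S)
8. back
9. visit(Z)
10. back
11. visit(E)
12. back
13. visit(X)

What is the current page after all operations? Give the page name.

Answer: X

Derivation:
After 1 (visit(R)): cur=R back=1 fwd=0
After 2 (back): cur=HOME back=0 fwd=1
After 3 (visit(P)): cur=P back=1 fwd=0
After 4 (back): cur=HOME back=0 fwd=1
After 5 (visit(V)): cur=V back=1 fwd=0
After 6 (visit(G)): cur=G back=2 fwd=0
After 7 (visit(S)): cur=S back=3 fwd=0
After 8 (back): cur=G back=2 fwd=1
After 9 (visit(Z)): cur=Z back=3 fwd=0
After 10 (back): cur=G back=2 fwd=1
After 11 (visit(E)): cur=E back=3 fwd=0
After 12 (back): cur=G back=2 fwd=1
After 13 (visit(X)): cur=X back=3 fwd=0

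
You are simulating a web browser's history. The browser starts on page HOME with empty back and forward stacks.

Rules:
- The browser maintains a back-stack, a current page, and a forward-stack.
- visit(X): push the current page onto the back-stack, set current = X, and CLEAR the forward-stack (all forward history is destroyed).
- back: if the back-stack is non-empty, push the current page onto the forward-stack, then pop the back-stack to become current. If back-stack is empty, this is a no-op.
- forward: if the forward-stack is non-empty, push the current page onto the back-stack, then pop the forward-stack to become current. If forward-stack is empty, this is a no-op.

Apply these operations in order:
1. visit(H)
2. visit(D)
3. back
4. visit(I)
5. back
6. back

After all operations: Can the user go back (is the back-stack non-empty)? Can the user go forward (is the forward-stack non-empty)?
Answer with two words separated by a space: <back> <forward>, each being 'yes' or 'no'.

After 1 (visit(H)): cur=H back=1 fwd=0
After 2 (visit(D)): cur=D back=2 fwd=0
After 3 (back): cur=H back=1 fwd=1
After 4 (visit(I)): cur=I back=2 fwd=0
After 5 (back): cur=H back=1 fwd=1
After 6 (back): cur=HOME back=0 fwd=2

Answer: no yes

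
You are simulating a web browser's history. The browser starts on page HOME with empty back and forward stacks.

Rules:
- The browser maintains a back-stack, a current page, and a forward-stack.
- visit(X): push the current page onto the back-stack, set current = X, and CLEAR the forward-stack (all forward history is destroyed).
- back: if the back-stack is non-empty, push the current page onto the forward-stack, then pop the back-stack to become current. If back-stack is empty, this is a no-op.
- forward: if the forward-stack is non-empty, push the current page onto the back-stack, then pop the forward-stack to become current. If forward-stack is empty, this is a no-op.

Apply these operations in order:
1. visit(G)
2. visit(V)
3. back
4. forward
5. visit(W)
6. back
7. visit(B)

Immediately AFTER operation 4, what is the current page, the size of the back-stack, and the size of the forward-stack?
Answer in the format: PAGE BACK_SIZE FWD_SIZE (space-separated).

After 1 (visit(G)): cur=G back=1 fwd=0
After 2 (visit(V)): cur=V back=2 fwd=0
After 3 (back): cur=G back=1 fwd=1
After 4 (forward): cur=V back=2 fwd=0

V 2 0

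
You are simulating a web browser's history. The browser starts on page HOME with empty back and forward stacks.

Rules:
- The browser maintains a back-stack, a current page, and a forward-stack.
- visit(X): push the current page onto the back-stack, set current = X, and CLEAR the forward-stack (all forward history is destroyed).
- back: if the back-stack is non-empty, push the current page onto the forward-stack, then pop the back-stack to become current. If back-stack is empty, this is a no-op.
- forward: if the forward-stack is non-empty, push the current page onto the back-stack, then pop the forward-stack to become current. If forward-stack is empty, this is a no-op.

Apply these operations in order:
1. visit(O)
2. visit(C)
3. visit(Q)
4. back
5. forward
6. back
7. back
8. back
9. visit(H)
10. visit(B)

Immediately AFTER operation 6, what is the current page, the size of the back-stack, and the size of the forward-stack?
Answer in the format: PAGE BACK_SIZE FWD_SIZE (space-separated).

After 1 (visit(O)): cur=O back=1 fwd=0
After 2 (visit(C)): cur=C back=2 fwd=0
After 3 (visit(Q)): cur=Q back=3 fwd=0
After 4 (back): cur=C back=2 fwd=1
After 5 (forward): cur=Q back=3 fwd=0
After 6 (back): cur=C back=2 fwd=1

C 2 1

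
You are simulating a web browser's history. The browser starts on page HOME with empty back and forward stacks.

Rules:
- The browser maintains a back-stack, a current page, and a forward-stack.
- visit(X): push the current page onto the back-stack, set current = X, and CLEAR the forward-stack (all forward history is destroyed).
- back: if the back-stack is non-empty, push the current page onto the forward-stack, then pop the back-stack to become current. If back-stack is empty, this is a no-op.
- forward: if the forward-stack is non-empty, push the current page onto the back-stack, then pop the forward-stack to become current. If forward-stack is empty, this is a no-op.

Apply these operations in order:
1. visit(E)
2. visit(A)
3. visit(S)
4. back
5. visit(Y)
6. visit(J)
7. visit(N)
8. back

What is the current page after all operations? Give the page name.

Answer: J

Derivation:
After 1 (visit(E)): cur=E back=1 fwd=0
After 2 (visit(A)): cur=A back=2 fwd=0
After 3 (visit(S)): cur=S back=3 fwd=0
After 4 (back): cur=A back=2 fwd=1
After 5 (visit(Y)): cur=Y back=3 fwd=0
After 6 (visit(J)): cur=J back=4 fwd=0
After 7 (visit(N)): cur=N back=5 fwd=0
After 8 (back): cur=J back=4 fwd=1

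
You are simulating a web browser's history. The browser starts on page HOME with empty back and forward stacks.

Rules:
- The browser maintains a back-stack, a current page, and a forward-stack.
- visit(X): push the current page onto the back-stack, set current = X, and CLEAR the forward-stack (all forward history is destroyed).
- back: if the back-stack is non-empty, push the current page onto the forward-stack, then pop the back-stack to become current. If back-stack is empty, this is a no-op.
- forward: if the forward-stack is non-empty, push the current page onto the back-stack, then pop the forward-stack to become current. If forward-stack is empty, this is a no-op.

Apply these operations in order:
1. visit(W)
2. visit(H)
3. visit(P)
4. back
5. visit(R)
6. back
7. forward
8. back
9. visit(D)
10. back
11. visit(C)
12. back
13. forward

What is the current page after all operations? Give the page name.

Answer: C

Derivation:
After 1 (visit(W)): cur=W back=1 fwd=0
After 2 (visit(H)): cur=H back=2 fwd=0
After 3 (visit(P)): cur=P back=3 fwd=0
After 4 (back): cur=H back=2 fwd=1
After 5 (visit(R)): cur=R back=3 fwd=0
After 6 (back): cur=H back=2 fwd=1
After 7 (forward): cur=R back=3 fwd=0
After 8 (back): cur=H back=2 fwd=1
After 9 (visit(D)): cur=D back=3 fwd=0
After 10 (back): cur=H back=2 fwd=1
After 11 (visit(C)): cur=C back=3 fwd=0
After 12 (back): cur=H back=2 fwd=1
After 13 (forward): cur=C back=3 fwd=0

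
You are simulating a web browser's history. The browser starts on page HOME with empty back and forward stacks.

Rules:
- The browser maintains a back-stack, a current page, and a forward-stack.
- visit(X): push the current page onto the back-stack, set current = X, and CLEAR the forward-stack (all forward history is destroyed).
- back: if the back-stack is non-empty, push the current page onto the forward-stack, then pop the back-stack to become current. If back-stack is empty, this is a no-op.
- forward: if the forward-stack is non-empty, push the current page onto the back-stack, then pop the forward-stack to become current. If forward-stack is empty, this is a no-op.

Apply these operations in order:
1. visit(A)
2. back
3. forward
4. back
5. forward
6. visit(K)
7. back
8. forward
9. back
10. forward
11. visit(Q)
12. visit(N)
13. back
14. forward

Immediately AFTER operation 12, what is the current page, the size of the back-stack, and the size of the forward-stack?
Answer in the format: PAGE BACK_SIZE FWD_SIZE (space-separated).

After 1 (visit(A)): cur=A back=1 fwd=0
After 2 (back): cur=HOME back=0 fwd=1
After 3 (forward): cur=A back=1 fwd=0
After 4 (back): cur=HOME back=0 fwd=1
After 5 (forward): cur=A back=1 fwd=0
After 6 (visit(K)): cur=K back=2 fwd=0
After 7 (back): cur=A back=1 fwd=1
After 8 (forward): cur=K back=2 fwd=0
After 9 (back): cur=A back=1 fwd=1
After 10 (forward): cur=K back=2 fwd=0
After 11 (visit(Q)): cur=Q back=3 fwd=0
After 12 (visit(N)): cur=N back=4 fwd=0

N 4 0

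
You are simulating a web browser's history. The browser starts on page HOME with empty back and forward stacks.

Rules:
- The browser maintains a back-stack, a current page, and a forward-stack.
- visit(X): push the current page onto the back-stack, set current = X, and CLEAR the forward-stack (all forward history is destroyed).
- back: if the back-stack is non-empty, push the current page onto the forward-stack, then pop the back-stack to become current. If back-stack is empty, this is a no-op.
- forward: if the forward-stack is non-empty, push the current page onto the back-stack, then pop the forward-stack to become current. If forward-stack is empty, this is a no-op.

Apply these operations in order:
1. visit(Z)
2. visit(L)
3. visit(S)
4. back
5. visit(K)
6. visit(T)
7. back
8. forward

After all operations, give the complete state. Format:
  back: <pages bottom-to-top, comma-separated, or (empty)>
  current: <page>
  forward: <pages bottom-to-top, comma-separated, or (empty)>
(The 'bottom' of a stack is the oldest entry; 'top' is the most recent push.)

Answer: back: HOME,Z,L,K
current: T
forward: (empty)

Derivation:
After 1 (visit(Z)): cur=Z back=1 fwd=0
After 2 (visit(L)): cur=L back=2 fwd=0
After 3 (visit(S)): cur=S back=3 fwd=0
After 4 (back): cur=L back=2 fwd=1
After 5 (visit(K)): cur=K back=3 fwd=0
After 6 (visit(T)): cur=T back=4 fwd=0
After 7 (back): cur=K back=3 fwd=1
After 8 (forward): cur=T back=4 fwd=0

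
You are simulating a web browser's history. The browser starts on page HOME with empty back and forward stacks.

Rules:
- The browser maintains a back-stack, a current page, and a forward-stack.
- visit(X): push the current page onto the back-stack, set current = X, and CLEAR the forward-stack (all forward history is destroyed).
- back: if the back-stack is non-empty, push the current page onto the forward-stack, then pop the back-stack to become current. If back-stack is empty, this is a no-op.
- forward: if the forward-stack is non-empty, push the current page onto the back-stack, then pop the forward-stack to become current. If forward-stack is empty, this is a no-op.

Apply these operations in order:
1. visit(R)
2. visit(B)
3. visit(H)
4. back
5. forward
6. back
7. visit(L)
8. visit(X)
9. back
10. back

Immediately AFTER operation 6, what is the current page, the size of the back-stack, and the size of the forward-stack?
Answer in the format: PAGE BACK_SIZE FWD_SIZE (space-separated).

After 1 (visit(R)): cur=R back=1 fwd=0
After 2 (visit(B)): cur=B back=2 fwd=0
After 3 (visit(H)): cur=H back=3 fwd=0
After 4 (back): cur=B back=2 fwd=1
After 5 (forward): cur=H back=3 fwd=0
After 6 (back): cur=B back=2 fwd=1

B 2 1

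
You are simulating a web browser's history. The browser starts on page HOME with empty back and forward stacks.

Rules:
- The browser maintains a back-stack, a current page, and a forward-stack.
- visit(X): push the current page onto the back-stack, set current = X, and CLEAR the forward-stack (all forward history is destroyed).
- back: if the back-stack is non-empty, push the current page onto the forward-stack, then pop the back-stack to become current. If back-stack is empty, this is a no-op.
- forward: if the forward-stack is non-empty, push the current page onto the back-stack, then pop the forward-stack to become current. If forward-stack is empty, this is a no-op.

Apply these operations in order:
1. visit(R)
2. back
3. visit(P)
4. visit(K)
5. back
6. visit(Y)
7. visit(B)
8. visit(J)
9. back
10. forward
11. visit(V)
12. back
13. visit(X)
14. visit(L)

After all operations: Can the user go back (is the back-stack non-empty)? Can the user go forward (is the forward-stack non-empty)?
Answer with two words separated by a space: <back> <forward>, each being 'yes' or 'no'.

After 1 (visit(R)): cur=R back=1 fwd=0
After 2 (back): cur=HOME back=0 fwd=1
After 3 (visit(P)): cur=P back=1 fwd=0
After 4 (visit(K)): cur=K back=2 fwd=0
After 5 (back): cur=P back=1 fwd=1
After 6 (visit(Y)): cur=Y back=2 fwd=0
After 7 (visit(B)): cur=B back=3 fwd=0
After 8 (visit(J)): cur=J back=4 fwd=0
After 9 (back): cur=B back=3 fwd=1
After 10 (forward): cur=J back=4 fwd=0
After 11 (visit(V)): cur=V back=5 fwd=0
After 12 (back): cur=J back=4 fwd=1
After 13 (visit(X)): cur=X back=5 fwd=0
After 14 (visit(L)): cur=L back=6 fwd=0

Answer: yes no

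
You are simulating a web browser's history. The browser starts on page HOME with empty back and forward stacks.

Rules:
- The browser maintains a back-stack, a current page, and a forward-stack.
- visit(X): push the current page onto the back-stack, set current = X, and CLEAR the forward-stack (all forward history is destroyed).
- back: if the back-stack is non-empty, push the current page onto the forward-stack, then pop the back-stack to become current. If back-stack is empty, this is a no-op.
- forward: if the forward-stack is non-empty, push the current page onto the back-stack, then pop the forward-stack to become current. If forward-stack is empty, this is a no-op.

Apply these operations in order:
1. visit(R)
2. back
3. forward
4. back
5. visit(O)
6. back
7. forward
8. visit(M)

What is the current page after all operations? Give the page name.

Answer: M

Derivation:
After 1 (visit(R)): cur=R back=1 fwd=0
After 2 (back): cur=HOME back=0 fwd=1
After 3 (forward): cur=R back=1 fwd=0
After 4 (back): cur=HOME back=0 fwd=1
After 5 (visit(O)): cur=O back=1 fwd=0
After 6 (back): cur=HOME back=0 fwd=1
After 7 (forward): cur=O back=1 fwd=0
After 8 (visit(M)): cur=M back=2 fwd=0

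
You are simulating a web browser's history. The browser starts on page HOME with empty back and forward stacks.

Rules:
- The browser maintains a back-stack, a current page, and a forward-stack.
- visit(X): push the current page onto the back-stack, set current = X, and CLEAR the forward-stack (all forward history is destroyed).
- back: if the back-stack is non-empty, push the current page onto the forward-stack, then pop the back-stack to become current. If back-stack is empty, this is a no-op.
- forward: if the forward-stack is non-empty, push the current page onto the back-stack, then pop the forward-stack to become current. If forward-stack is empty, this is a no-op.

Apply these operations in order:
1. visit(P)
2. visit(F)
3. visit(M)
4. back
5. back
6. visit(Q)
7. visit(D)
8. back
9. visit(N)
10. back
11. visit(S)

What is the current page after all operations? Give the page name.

Answer: S

Derivation:
After 1 (visit(P)): cur=P back=1 fwd=0
After 2 (visit(F)): cur=F back=2 fwd=0
After 3 (visit(M)): cur=M back=3 fwd=0
After 4 (back): cur=F back=2 fwd=1
After 5 (back): cur=P back=1 fwd=2
After 6 (visit(Q)): cur=Q back=2 fwd=0
After 7 (visit(D)): cur=D back=3 fwd=0
After 8 (back): cur=Q back=2 fwd=1
After 9 (visit(N)): cur=N back=3 fwd=0
After 10 (back): cur=Q back=2 fwd=1
After 11 (visit(S)): cur=S back=3 fwd=0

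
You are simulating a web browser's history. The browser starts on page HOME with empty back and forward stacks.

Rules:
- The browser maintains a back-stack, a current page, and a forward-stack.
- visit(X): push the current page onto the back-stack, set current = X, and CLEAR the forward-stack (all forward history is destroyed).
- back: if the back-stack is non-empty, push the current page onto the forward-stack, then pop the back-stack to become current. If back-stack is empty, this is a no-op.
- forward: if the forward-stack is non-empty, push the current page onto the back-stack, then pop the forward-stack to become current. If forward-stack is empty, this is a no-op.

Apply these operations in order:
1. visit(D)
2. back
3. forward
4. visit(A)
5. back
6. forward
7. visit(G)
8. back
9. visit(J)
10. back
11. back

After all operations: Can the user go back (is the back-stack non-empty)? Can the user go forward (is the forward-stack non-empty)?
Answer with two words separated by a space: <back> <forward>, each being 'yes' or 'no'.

After 1 (visit(D)): cur=D back=1 fwd=0
After 2 (back): cur=HOME back=0 fwd=1
After 3 (forward): cur=D back=1 fwd=0
After 4 (visit(A)): cur=A back=2 fwd=0
After 5 (back): cur=D back=1 fwd=1
After 6 (forward): cur=A back=2 fwd=0
After 7 (visit(G)): cur=G back=3 fwd=0
After 8 (back): cur=A back=2 fwd=1
After 9 (visit(J)): cur=J back=3 fwd=0
After 10 (back): cur=A back=2 fwd=1
After 11 (back): cur=D back=1 fwd=2

Answer: yes yes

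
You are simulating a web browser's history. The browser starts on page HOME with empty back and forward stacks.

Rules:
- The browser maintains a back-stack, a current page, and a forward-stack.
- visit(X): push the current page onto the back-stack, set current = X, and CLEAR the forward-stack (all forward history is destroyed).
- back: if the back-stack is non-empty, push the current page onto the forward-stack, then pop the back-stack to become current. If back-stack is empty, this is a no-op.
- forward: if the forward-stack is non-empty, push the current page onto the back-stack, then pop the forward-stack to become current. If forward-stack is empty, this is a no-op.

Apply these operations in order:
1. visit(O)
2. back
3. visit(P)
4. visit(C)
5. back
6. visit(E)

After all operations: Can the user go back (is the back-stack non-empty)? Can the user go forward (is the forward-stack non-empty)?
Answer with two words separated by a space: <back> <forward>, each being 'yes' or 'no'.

Answer: yes no

Derivation:
After 1 (visit(O)): cur=O back=1 fwd=0
After 2 (back): cur=HOME back=0 fwd=1
After 3 (visit(P)): cur=P back=1 fwd=0
After 4 (visit(C)): cur=C back=2 fwd=0
After 5 (back): cur=P back=1 fwd=1
After 6 (visit(E)): cur=E back=2 fwd=0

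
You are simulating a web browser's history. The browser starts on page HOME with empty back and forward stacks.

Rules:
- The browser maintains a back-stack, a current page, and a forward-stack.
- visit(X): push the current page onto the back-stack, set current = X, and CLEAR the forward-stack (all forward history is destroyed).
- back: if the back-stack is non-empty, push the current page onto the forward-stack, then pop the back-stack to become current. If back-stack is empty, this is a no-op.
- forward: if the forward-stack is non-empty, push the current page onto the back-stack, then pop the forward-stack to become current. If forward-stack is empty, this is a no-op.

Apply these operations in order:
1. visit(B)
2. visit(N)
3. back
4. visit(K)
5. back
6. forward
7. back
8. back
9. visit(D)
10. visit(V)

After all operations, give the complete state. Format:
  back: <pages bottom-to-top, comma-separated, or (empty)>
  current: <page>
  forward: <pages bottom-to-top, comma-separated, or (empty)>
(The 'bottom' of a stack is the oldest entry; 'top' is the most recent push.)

Answer: back: HOME,D
current: V
forward: (empty)

Derivation:
After 1 (visit(B)): cur=B back=1 fwd=0
After 2 (visit(N)): cur=N back=2 fwd=0
After 3 (back): cur=B back=1 fwd=1
After 4 (visit(K)): cur=K back=2 fwd=0
After 5 (back): cur=B back=1 fwd=1
After 6 (forward): cur=K back=2 fwd=0
After 7 (back): cur=B back=1 fwd=1
After 8 (back): cur=HOME back=0 fwd=2
After 9 (visit(D)): cur=D back=1 fwd=0
After 10 (visit(V)): cur=V back=2 fwd=0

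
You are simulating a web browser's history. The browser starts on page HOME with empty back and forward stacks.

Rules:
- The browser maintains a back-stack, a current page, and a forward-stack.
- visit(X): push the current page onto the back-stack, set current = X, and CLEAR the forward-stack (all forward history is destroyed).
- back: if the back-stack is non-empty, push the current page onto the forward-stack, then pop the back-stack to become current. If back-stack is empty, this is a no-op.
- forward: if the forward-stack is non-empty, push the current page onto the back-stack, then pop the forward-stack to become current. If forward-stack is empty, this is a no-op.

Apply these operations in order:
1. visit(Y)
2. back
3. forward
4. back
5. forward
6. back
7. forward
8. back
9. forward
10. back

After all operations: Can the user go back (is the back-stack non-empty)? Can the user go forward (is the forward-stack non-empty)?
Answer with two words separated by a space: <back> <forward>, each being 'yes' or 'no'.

Answer: no yes

Derivation:
After 1 (visit(Y)): cur=Y back=1 fwd=0
After 2 (back): cur=HOME back=0 fwd=1
After 3 (forward): cur=Y back=1 fwd=0
After 4 (back): cur=HOME back=0 fwd=1
After 5 (forward): cur=Y back=1 fwd=0
After 6 (back): cur=HOME back=0 fwd=1
After 7 (forward): cur=Y back=1 fwd=0
After 8 (back): cur=HOME back=0 fwd=1
After 9 (forward): cur=Y back=1 fwd=0
After 10 (back): cur=HOME back=0 fwd=1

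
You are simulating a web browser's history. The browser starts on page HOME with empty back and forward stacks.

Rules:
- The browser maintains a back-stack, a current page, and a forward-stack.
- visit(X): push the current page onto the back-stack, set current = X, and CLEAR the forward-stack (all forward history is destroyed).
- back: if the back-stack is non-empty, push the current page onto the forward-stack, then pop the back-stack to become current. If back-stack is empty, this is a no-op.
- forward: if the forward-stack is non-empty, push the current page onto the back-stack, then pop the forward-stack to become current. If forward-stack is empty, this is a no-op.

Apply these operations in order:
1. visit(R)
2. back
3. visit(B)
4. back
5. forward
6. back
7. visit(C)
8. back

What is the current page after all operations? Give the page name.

Answer: HOME

Derivation:
After 1 (visit(R)): cur=R back=1 fwd=0
After 2 (back): cur=HOME back=0 fwd=1
After 3 (visit(B)): cur=B back=1 fwd=0
After 4 (back): cur=HOME back=0 fwd=1
After 5 (forward): cur=B back=1 fwd=0
After 6 (back): cur=HOME back=0 fwd=1
After 7 (visit(C)): cur=C back=1 fwd=0
After 8 (back): cur=HOME back=0 fwd=1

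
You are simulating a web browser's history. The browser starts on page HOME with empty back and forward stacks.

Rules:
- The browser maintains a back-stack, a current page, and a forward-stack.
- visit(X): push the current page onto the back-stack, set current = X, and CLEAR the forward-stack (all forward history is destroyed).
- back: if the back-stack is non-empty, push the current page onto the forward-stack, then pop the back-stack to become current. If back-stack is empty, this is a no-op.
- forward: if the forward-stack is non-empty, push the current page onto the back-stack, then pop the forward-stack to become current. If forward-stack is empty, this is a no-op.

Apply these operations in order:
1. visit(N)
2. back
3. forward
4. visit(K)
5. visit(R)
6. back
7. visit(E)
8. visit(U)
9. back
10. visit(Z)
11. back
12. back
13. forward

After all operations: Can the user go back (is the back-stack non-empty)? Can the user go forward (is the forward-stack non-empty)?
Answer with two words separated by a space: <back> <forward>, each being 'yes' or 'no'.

Answer: yes yes

Derivation:
After 1 (visit(N)): cur=N back=1 fwd=0
After 2 (back): cur=HOME back=0 fwd=1
After 3 (forward): cur=N back=1 fwd=0
After 4 (visit(K)): cur=K back=2 fwd=0
After 5 (visit(R)): cur=R back=3 fwd=0
After 6 (back): cur=K back=2 fwd=1
After 7 (visit(E)): cur=E back=3 fwd=0
After 8 (visit(U)): cur=U back=4 fwd=0
After 9 (back): cur=E back=3 fwd=1
After 10 (visit(Z)): cur=Z back=4 fwd=0
After 11 (back): cur=E back=3 fwd=1
After 12 (back): cur=K back=2 fwd=2
After 13 (forward): cur=E back=3 fwd=1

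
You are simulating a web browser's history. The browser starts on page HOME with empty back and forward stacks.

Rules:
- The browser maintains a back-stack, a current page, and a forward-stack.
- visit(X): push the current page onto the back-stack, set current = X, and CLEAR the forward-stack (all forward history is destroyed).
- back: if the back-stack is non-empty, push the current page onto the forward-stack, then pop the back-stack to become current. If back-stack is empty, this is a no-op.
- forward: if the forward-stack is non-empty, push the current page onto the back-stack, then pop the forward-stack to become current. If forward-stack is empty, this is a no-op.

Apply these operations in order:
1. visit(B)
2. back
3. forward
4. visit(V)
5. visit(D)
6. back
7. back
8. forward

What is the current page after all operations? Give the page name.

Answer: V

Derivation:
After 1 (visit(B)): cur=B back=1 fwd=0
After 2 (back): cur=HOME back=0 fwd=1
After 3 (forward): cur=B back=1 fwd=0
After 4 (visit(V)): cur=V back=2 fwd=0
After 5 (visit(D)): cur=D back=3 fwd=0
After 6 (back): cur=V back=2 fwd=1
After 7 (back): cur=B back=1 fwd=2
After 8 (forward): cur=V back=2 fwd=1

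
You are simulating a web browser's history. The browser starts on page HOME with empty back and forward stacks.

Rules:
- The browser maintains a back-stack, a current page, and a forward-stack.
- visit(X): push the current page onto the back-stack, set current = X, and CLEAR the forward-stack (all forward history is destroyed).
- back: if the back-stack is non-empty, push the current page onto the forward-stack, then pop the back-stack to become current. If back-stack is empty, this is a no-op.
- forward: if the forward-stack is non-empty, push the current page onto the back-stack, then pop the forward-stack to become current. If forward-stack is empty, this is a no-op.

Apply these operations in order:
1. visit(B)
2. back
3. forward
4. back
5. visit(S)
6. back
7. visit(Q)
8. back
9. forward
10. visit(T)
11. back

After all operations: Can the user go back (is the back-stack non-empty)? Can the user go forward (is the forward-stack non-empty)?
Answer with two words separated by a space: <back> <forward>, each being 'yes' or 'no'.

Answer: yes yes

Derivation:
After 1 (visit(B)): cur=B back=1 fwd=0
After 2 (back): cur=HOME back=0 fwd=1
After 3 (forward): cur=B back=1 fwd=0
After 4 (back): cur=HOME back=0 fwd=1
After 5 (visit(S)): cur=S back=1 fwd=0
After 6 (back): cur=HOME back=0 fwd=1
After 7 (visit(Q)): cur=Q back=1 fwd=0
After 8 (back): cur=HOME back=0 fwd=1
After 9 (forward): cur=Q back=1 fwd=0
After 10 (visit(T)): cur=T back=2 fwd=0
After 11 (back): cur=Q back=1 fwd=1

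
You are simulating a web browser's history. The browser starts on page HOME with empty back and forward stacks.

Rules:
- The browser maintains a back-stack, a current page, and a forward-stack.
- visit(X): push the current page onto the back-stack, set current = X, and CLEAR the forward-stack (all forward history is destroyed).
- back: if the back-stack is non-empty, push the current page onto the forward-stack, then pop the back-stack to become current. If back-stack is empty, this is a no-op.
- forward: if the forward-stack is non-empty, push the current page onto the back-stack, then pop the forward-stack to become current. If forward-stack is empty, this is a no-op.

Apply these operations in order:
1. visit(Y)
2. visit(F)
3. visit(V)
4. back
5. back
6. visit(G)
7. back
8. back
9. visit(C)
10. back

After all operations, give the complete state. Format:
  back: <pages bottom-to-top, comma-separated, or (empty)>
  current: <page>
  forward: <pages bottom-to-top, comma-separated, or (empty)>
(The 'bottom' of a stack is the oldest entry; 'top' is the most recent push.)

After 1 (visit(Y)): cur=Y back=1 fwd=0
After 2 (visit(F)): cur=F back=2 fwd=0
After 3 (visit(V)): cur=V back=3 fwd=0
After 4 (back): cur=F back=2 fwd=1
After 5 (back): cur=Y back=1 fwd=2
After 6 (visit(G)): cur=G back=2 fwd=0
After 7 (back): cur=Y back=1 fwd=1
After 8 (back): cur=HOME back=0 fwd=2
After 9 (visit(C)): cur=C back=1 fwd=0
After 10 (back): cur=HOME back=0 fwd=1

Answer: back: (empty)
current: HOME
forward: C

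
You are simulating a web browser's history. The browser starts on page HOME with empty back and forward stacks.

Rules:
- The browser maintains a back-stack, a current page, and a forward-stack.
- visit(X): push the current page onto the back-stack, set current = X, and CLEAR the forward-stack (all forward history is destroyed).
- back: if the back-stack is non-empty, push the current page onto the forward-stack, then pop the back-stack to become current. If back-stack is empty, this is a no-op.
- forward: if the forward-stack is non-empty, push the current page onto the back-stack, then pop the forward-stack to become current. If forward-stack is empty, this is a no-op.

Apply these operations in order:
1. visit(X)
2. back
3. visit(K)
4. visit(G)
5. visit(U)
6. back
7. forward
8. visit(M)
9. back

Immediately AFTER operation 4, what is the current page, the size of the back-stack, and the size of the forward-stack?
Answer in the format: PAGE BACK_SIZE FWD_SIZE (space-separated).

After 1 (visit(X)): cur=X back=1 fwd=0
After 2 (back): cur=HOME back=0 fwd=1
After 3 (visit(K)): cur=K back=1 fwd=0
After 4 (visit(G)): cur=G back=2 fwd=0

G 2 0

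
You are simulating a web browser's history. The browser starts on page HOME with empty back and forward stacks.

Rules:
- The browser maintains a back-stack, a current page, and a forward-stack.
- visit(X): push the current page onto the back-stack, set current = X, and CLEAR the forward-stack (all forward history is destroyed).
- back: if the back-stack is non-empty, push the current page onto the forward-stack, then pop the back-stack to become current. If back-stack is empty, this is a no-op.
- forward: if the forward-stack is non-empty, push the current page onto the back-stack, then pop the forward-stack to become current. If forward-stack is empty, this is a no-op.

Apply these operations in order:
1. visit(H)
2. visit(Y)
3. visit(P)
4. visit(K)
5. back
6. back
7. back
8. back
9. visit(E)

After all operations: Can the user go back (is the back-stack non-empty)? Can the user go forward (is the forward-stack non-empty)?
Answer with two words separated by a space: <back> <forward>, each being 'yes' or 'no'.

Answer: yes no

Derivation:
After 1 (visit(H)): cur=H back=1 fwd=0
After 2 (visit(Y)): cur=Y back=2 fwd=0
After 3 (visit(P)): cur=P back=3 fwd=0
After 4 (visit(K)): cur=K back=4 fwd=0
After 5 (back): cur=P back=3 fwd=1
After 6 (back): cur=Y back=2 fwd=2
After 7 (back): cur=H back=1 fwd=3
After 8 (back): cur=HOME back=0 fwd=4
After 9 (visit(E)): cur=E back=1 fwd=0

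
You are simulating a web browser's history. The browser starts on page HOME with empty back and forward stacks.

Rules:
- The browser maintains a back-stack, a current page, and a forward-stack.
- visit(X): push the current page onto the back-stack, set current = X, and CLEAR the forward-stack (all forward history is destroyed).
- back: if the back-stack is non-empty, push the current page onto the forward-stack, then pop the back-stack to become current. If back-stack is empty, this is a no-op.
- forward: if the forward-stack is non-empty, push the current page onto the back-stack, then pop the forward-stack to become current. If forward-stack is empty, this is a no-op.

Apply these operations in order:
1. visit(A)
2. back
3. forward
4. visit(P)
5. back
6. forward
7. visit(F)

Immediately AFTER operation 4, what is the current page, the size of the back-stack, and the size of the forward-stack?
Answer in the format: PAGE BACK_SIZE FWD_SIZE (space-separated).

After 1 (visit(A)): cur=A back=1 fwd=0
After 2 (back): cur=HOME back=0 fwd=1
After 3 (forward): cur=A back=1 fwd=0
After 4 (visit(P)): cur=P back=2 fwd=0

P 2 0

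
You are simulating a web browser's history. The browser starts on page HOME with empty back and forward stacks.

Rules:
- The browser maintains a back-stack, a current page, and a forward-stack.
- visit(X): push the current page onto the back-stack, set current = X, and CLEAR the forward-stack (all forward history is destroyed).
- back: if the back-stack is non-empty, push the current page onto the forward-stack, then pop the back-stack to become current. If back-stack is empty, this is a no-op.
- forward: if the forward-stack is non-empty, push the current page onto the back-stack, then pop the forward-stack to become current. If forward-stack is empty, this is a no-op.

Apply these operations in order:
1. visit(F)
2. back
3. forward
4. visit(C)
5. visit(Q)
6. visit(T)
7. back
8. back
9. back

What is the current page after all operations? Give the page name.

After 1 (visit(F)): cur=F back=1 fwd=0
After 2 (back): cur=HOME back=0 fwd=1
After 3 (forward): cur=F back=1 fwd=0
After 4 (visit(C)): cur=C back=2 fwd=0
After 5 (visit(Q)): cur=Q back=3 fwd=0
After 6 (visit(T)): cur=T back=4 fwd=0
After 7 (back): cur=Q back=3 fwd=1
After 8 (back): cur=C back=2 fwd=2
After 9 (back): cur=F back=1 fwd=3

Answer: F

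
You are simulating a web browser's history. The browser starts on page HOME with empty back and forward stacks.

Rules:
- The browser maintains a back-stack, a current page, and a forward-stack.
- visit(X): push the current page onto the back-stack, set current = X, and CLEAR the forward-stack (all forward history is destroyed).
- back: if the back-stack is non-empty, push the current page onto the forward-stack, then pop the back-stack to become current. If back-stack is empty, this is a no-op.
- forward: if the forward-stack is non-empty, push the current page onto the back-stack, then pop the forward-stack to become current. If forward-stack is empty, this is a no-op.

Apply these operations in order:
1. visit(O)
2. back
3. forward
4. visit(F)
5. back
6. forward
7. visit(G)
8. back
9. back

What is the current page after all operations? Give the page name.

After 1 (visit(O)): cur=O back=1 fwd=0
After 2 (back): cur=HOME back=0 fwd=1
After 3 (forward): cur=O back=1 fwd=0
After 4 (visit(F)): cur=F back=2 fwd=0
After 5 (back): cur=O back=1 fwd=1
After 6 (forward): cur=F back=2 fwd=0
After 7 (visit(G)): cur=G back=3 fwd=0
After 8 (back): cur=F back=2 fwd=1
After 9 (back): cur=O back=1 fwd=2

Answer: O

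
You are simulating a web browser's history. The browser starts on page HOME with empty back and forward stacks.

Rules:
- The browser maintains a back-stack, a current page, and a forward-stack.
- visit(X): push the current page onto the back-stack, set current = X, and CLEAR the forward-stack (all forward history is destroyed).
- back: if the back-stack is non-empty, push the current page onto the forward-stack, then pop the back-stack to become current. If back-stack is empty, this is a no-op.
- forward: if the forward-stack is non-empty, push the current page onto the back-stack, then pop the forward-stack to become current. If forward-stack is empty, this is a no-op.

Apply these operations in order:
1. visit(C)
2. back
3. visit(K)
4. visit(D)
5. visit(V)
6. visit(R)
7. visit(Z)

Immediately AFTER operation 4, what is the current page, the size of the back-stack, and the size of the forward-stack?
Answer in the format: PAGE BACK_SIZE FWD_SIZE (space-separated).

After 1 (visit(C)): cur=C back=1 fwd=0
After 2 (back): cur=HOME back=0 fwd=1
After 3 (visit(K)): cur=K back=1 fwd=0
After 4 (visit(D)): cur=D back=2 fwd=0

D 2 0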